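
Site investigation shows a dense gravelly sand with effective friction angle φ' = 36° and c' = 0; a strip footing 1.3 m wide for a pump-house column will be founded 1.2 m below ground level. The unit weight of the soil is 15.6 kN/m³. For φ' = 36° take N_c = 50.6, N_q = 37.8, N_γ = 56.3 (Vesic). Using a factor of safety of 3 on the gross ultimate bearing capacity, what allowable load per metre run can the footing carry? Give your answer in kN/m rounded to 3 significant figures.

≈ 554 kN/m

Overburden at base level: q = 15.6 × 1.2 = 18.72 kPa.
Surcharge term q·N_q = 18.72 × 37.8 = 707.62 kPa; self-weight term 0.5·γ·B·N_γ = 0.5 × 15.6 × 1.3 × 56.3 = 570.88 kPa.
q_ult = 707.62 + 570.88 = 1278.5 kPa.
Gross allowable pressure q_all = 1278.5 / 3 = 426.17 kPa.
Allowable wall load = q_all × B = 426.17 × 1.3 = 554.02 kN per metre run.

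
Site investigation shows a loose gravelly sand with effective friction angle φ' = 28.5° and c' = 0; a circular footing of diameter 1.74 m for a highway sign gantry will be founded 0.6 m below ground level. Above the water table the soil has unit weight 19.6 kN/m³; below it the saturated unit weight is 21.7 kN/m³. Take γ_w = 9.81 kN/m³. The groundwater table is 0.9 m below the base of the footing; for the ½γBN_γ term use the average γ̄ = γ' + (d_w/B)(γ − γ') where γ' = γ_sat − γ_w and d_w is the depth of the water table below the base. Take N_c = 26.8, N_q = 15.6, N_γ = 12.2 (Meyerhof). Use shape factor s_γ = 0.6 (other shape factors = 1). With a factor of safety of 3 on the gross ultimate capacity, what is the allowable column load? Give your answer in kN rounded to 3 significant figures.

Overburden at base level: q = 19.6 × 0.6 = 11.76 kPa.
The water table is 0.9 m below the base (< B = 1.74 m), so the ½γBN_γ term uses γ̄ = γ' + (d_w/B)(γ − γ') = 11.89 + (0.9/1.74)(19.6 − 11.89) = 15.878 kN/m³.
Surcharge term q·N_q = 11.76 × 15.6 = 183.46 kPa; self-weight term 0.5·γ·B·N_γ·s_γ = 0.5 × 15.878 × 1.74 × 12.2 × 0.6 = 101.12 kPa.
q_ult = 183.46 + 101.12 = 284.57 kPa.
Gross allowable pressure q_all = 284.57 / 3 = 94.858 kPa.
Footing area = 2.3779 m², so allowable column load = 94.858 × 2.3779 = 225.56 kN.

P_all ≈ 226 kN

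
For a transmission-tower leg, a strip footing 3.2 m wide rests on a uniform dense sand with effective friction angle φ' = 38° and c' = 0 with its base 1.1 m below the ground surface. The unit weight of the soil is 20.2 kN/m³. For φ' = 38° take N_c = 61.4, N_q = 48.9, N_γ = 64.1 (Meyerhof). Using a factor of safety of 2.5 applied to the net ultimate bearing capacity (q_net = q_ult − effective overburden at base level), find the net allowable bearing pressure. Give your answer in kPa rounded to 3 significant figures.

q_all(net) ≈ 1250 kPa

Effective surcharge at the founding depth q = γ·D_f = 20.2 × 1.1 = 22.22 kPa.
q_ult = q·N_q + 0.5·γ·B·N_γ
     = 22.22 × 48.9 + 0.5 × 20.2 × 3.2 × 64.1
     = 1086.6 + 2071.7 = 3158.3 kPa.
Net ultimate: q_net = 3158.3 − 22.22 = 3136.1 kPa.
q_all(net) = 3136.1 / 2.5 = 1254.4 kPa.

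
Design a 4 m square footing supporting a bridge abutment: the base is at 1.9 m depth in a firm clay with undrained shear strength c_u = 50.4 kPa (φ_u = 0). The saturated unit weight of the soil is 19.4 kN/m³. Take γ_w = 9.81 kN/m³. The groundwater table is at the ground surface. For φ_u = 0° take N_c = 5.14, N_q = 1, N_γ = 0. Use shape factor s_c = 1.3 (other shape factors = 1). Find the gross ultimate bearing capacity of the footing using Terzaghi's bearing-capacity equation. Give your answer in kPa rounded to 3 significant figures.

γ' = 19.4 − 9.81 = 9.59 kN/m³ (submerged throughout). q = 9.59 × 1.9 = 18.221 kPa.
c·N_c·s_c = 50.4 × 5.14 × 1.3 = 336.77 kPa
q·N_q = 18.221 × 1 = 18.221 kPa
q_ult = 336.77 + 18.221 = 354.99 kPa.

q_ult ≈ 355 kPa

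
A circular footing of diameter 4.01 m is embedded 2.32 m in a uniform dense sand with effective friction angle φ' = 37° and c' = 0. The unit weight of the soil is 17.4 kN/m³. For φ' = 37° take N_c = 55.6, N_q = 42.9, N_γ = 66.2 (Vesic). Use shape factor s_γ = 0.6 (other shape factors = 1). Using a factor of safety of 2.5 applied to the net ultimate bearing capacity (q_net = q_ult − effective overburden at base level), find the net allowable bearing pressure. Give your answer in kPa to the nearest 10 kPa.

q = γ·D_f = 17.4 × 2.32 = 40.368 kPa.
q·N_q = 40.368 × 42.9 = 1731.8 kPa
0.5·γ·B·N_γ·s_γ = 0.5 × 17.4 × 4.01 × 66.2 × 0.6 = 1385.7 kPa
q_ult = 1731.8 + 1385.7 = 3117.5 kPa.
Net ultimate: q_net = 3117.5 − 40.368 = 3077.1 kPa.
q_all(net) = 3077.1 / 2.5 = 1230.9 kPa.

q_all(net) ≈ 1230 kPa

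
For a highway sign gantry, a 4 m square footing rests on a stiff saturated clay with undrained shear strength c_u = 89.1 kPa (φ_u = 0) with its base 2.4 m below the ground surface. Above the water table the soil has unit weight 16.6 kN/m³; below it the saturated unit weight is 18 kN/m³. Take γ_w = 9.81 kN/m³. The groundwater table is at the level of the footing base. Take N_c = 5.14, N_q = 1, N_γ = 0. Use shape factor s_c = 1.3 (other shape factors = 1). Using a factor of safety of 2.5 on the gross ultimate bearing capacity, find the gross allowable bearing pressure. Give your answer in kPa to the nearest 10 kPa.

q_all ≈ 250 kPa

Overburden at base level: q = 16.6 × 2.4 = 39.84 kPa.
Cohesion term c·N_c·s_c = 89.1 × 5.14 × 1.3 = 595.37 kPa; surcharge term q·N_q = 39.84 × 1 = 39.84 kPa.
q_ult = 595.37 + 39.84 = 635.21 kPa.
q_all = 635.21 / 2.5 = 254.08 kPa.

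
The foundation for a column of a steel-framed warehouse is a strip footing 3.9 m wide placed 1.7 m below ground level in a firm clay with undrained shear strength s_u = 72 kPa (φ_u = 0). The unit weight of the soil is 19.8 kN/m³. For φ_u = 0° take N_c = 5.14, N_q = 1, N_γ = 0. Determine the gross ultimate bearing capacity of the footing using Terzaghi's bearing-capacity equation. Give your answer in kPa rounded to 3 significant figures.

q_ult ≈ 404 kPa

Effective surcharge at the founding depth q = γ·D_f = 19.8 × 1.7 = 33.66 kPa.
q_ult = c·N_c + q·N_q
     = 72 × 5.14 + 33.66 × 1
     = 370.08 + 33.66 = 403.74 kPa.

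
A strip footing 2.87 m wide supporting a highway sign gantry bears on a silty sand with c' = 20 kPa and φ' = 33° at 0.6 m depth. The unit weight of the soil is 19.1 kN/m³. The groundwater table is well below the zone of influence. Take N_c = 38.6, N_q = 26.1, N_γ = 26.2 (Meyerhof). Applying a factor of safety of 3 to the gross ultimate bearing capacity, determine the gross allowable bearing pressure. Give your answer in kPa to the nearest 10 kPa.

q = γ·D_f = 19.1 × 0.6 = 11.46 kPa.
c·N_c = 20 × 38.6 = 772 kPa
q·N_q = 11.46 × 26.1 = 299.11 kPa
0.5·γ·B·N_γ = 0.5 × 19.1 × 2.87 × 26.2 = 718.1 kPa
q_ult = 772 + 299.11 + 718.1 = 1789.2 kPa.
q_all = q_ult / FS = 1789.2 / 3 = 596.4 kPa.

q_all ≈ 600 kPa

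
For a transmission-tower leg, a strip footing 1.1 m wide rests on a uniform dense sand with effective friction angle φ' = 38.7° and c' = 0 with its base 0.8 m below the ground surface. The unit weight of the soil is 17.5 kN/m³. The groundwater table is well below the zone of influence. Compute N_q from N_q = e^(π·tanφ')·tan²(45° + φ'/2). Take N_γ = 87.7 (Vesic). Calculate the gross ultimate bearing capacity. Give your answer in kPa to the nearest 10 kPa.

tan38.7° = 0.8012, so N_q = e^(π×0.8012)·tan²(64.35°) = 12.39 × 4.337 = 53.73.
q = γ·D_f = 17.5 × 0.8 = 14 kPa.
q·N_q = 14 × 53.733 = 752.26 kPa
0.5·γ·B·N_γ = 0.5 × 17.5 × 1.1 × 87.7 = 844.11 kPa
q_ult = 752.26 + 844.11 = 1596.4 kPa.

q_ult ≈ 1600 kPa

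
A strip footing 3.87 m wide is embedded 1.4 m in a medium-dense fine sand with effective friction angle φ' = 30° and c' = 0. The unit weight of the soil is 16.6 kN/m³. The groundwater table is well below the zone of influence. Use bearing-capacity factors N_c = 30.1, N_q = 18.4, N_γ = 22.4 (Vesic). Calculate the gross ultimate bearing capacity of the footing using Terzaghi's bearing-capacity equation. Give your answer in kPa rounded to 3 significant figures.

q_ult ≈ 1150 kPa

Effective surcharge at the founding depth q = γ·D_f = 16.6 × 1.4 = 23.24 kPa.
q_ult = q·N_q + 0.5·γ·B·N_γ
     = 23.24 × 18.4 + 0.5 × 16.6 × 3.87 × 22.4
     = 427.62 + 719.51 = 1147.1 kPa.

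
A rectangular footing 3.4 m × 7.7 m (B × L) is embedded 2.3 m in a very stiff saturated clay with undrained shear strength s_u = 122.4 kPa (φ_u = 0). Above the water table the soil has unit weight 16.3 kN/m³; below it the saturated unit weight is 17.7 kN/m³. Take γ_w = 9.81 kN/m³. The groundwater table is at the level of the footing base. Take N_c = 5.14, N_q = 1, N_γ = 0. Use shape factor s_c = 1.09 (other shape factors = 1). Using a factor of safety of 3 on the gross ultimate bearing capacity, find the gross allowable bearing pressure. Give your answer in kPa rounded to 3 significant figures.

q_all ≈ 241 kPa

Overburden at base level: q = 16.3 × 2.3 = 37.49 kPa.
Cohesion term c·N_c·s_c = 122.4 × 5.14 × 1.09 = 685.76 kPa; surcharge term q·N_q = 37.49 × 1 = 37.49 kPa.
q_ult = 685.76 + 37.49 = 723.25 kPa.
q_all = 723.25 / 3 = 241.08 kPa.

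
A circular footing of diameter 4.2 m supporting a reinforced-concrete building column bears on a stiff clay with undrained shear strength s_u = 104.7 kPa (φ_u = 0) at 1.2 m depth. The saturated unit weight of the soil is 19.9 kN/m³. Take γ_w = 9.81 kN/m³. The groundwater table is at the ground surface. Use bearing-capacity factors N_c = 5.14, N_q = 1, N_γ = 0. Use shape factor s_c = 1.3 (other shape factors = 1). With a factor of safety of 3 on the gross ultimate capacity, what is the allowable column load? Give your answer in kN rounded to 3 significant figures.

P_all ≈ 3290 kN

Water table at ground surface, so effective unit weight γ' = 19.9 − 9.81 = 10.09 kN/m³ is used throughout; overburden q = 10.09 × 1.2 = 12.108 kPa.
Cohesion term c·N_c·s_c = 104.7 × 5.14 × 1.3 = 699.61 kPa; surcharge term q·N_q = 12.108 × 1 = 12.108 kPa.
q_ult = 699.61 + 12.108 = 711.71 kPa.
Gross allowable pressure q_all = 711.71 / 3 = 237.24 kPa.
Footing area = 13.8544 m², so allowable column load = 237.24 × 13.8544 = 3286.8 kN.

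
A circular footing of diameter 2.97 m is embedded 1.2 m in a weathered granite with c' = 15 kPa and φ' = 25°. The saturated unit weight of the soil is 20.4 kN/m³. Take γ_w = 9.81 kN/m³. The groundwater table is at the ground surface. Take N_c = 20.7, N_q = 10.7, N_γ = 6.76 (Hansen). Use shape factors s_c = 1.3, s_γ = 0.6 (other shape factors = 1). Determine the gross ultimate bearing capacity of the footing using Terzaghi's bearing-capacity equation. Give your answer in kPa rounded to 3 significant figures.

γ' = 20.4 − 9.81 = 10.59 kN/m³ (submerged throughout). q = 10.59 × 1.2 = 12.708 kPa; the same γ' applies in the ½γBN_γ term.
c·N_c·s_c = 15 × 20.7 × 1.3 = 403.65 kPa
q·N_q = 12.708 × 10.7 = 135.98 kPa
0.5·γ·B·N_γ·s_γ = 0.5 × 10.59 × 2.97 × 6.76 × 0.6 = 63.785 kPa
q_ult = 403.65 + 135.98 + 63.785 = 603.41 kPa.

q_ult ≈ 603 kPa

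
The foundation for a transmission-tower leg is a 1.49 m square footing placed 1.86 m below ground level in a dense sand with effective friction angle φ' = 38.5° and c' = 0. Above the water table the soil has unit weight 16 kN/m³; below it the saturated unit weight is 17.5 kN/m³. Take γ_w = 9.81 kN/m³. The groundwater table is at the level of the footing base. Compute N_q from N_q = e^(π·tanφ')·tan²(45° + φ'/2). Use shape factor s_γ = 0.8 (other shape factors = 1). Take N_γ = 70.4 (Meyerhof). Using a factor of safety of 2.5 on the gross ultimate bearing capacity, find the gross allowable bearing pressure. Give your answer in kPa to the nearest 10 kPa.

q_all ≈ 750 kPa

N_q = e^(π·tan38.5°)·tan²(64.25°) = 52.31.
q = γ·D_f = 16 × 1.86 = 29.76 kPa.
For the ½γBN_γ term take γ' = 17.5 − 9.81 = 7.69 kN/m³ (soil below base is submerged).
q·N_q = 29.76 × 52.307 = 1556.7 kPa
0.5·γ·B·N_γ·s_γ = 0.5 × 7.69 × 1.49 × 70.4 × 0.8 = 322.66 kPa
q_ult = 1556.7 + 322.66 = 1879.3 kPa.
q_all = 1879.3 / 2.5 = 751.73 kPa.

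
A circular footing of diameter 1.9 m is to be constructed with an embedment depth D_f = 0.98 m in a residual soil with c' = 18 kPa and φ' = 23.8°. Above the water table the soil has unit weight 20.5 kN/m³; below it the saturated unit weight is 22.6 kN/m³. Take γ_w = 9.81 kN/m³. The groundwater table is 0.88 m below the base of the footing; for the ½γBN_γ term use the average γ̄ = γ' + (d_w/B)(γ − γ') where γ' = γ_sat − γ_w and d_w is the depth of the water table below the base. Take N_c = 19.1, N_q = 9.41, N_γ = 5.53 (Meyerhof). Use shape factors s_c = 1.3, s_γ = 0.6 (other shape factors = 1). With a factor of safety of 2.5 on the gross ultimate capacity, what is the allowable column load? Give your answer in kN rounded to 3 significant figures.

P_all ≈ 780 kN

Effective surcharge at the founding depth q = γ·D_f = 20.5 × 0.98 = 20.09 kPa.
With d_w = 0.88 m < B, γ̄ = 12.79 + (0.88/1.9) × (20.5 − 12.79) = 16.361 kN/m³.
q_ult = c·N_c·s_c + q·N_q + 0.5·γ·B·N_γ·s_γ
     = 18 × 19.1 × 1.3 + 20.09 × 9.41 + 0.5 × 16.361 × 1.9 × 5.53 × 0.6
     = 446.94 + 189.05 + 51.571 = 687.56 kPa.
Gross allowable pressure q_all = 687.56 / 2.5 = 275.02 kPa.
Footing area = 2.8353 m², so allowable column load = 275.02 × 2.8353 = 779.77 kN.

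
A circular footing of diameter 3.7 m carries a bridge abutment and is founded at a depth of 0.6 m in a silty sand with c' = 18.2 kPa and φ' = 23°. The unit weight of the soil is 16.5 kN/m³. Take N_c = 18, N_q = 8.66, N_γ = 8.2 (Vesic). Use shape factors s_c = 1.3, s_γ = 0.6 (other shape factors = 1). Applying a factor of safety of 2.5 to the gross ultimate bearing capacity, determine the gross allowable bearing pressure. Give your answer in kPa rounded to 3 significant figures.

q_all ≈ 265 kPa

q = γ·D_f = 16.5 × 0.6 = 9.9 kPa.
c·N_c·s_c = 18.2 × 18 × 1.3 = 425.88 kPa
q·N_q = 9.9 × 8.66 = 85.734 kPa
0.5·γ·B·N_γ·s_γ = 0.5 × 16.5 × 3.7 × 8.2 × 0.6 = 150.18 kPa
q_ult = 425.88 + 85.734 + 150.18 = 661.8 kPa.
q_all = q_ult / FS = 661.8 / 2.5 = 264.72 kPa.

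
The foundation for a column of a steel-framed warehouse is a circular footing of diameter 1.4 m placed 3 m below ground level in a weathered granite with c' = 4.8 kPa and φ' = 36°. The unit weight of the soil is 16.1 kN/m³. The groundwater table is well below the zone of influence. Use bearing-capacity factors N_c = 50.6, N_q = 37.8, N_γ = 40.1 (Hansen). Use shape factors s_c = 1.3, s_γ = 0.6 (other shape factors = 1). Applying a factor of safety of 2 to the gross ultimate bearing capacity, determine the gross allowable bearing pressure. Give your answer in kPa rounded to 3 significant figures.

q_all ≈ 1210 kPa

Effective surcharge at the founding depth q = γ·D_f = 16.1 × 3 = 48.3 kPa.
q_ult = c·N_c·s_c + q·N_q + 0.5·γ·B·N_γ·s_γ
     = 4.8 × 50.6 × 1.3 + 48.3 × 37.8 + 0.5 × 16.1 × 1.4 × 40.1 × 0.6
     = 315.74 + 1825.7 + 271.16 = 2412.6 kPa.
q_all = q_ult / FS = 2412.6 / 2 = 1206.3 kPa.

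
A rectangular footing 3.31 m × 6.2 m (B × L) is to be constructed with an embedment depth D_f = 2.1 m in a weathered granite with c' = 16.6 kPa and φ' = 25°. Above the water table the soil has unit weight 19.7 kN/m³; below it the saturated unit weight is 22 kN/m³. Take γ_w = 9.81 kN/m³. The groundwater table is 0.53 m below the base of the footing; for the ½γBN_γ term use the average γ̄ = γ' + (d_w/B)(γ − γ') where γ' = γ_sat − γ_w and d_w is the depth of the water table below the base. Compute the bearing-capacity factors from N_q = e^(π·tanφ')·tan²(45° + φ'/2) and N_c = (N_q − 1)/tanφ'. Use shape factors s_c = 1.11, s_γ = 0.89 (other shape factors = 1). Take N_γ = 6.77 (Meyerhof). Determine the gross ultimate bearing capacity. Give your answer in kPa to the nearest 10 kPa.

tan25° = 0.4663, so N_q = e^(π×0.4663)·tan²(57.5°) = 4.327 × 2.464 = 10.66.
N_c = (10.66 − 1)/tan25° = 20.72.
q = γ·D_f = 19.7 × 2.1 = 41.37 kPa.
γ' = 12.19 kN/m³; averaging over the depth B below the base, γ̄ = γ' + (d_w/B)(γ − γ') = 13.393 kN/m³.
c·N_c·s_c = 16.6 × 20.721 × 1.11 = 381.8 kPa
q·N_q = 41.37 × 10.662 = 441.09 kPa
0.5·γ·B·N_γ·s_γ = 0.5 × 13.393 × 3.31 × 6.77 × 0.89 = 133.55 kPa
q_ult = 381.8 + 441.09 + 133.55 = 956.44 kPa.

q_ult ≈ 960 kPa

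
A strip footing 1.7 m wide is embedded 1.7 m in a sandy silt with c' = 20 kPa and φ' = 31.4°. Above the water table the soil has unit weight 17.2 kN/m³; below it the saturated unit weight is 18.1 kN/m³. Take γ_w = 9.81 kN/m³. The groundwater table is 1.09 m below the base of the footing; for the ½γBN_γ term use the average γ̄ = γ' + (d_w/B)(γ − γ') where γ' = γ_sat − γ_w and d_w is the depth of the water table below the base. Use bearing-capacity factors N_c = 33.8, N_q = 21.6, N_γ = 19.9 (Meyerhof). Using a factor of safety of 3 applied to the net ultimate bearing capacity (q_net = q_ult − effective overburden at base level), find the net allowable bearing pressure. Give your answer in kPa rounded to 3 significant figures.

q_all(net) ≈ 505 kPa

Overburden at base level: q = 17.2 × 1.7 = 29.24 kPa.
The water table is 1.09 m below the base (< B = 1.7 m), so the ½γBN_γ term uses γ̄ = γ' + (d_w/B)(γ − γ') = 8.29 + (1.09/1.7)(17.2 − 8.29) = 14.003 kN/m³.
Cohesion term c·N_c = 20 × 33.8 = 676 kPa; surcharge term q·N_q = 29.24 × 21.6 = 631.58 kPa; self-weight term 0.5·γ·B·N_γ = 0.5 × 14.003 × 1.7 × 19.9 = 236.86 kPa.
q_ult = 676 + 631.58 + 236.86 = 1544.4 kPa.
Net ultimate: q_net = 1544.4 − 29.24 = 1515.2 kPa.
q_all(net) = 1515.2 / 3 = 505.07 kPa.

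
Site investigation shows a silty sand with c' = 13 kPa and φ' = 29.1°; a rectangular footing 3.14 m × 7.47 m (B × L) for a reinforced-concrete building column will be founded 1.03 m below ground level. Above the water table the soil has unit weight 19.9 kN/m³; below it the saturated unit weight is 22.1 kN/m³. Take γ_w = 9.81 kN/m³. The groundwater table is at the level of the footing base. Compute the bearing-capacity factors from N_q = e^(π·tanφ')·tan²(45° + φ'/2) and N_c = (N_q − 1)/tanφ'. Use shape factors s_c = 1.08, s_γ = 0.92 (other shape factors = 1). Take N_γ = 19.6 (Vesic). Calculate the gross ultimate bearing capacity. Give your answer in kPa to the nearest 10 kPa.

tan29.1° = 0.5566, so N_q = e^(π×0.5566)·tan²(59.55°) = 5.746 × 2.894 = 16.63.
N_c = (16.63 − 1)/tan29.1° = 28.08.
q = γ·D_f = 19.9 × 1.03 = 20.497 kPa.
For the ½γBN_γ term take γ' = 22.1 − 9.81 = 12.29 kN/m³ (soil below base is submerged).
c·N_c·s_c = 13 × 28.078 × 1.08 = 394.21 kPa
q·N_q = 20.497 × 16.628 = 340.82 kPa
0.5·γ·B·N_γ·s_γ = 0.5 × 12.29 × 3.14 × 19.6 × 0.92 = 347.93 kPa
q_ult = 394.21 + 340.82 + 347.93 = 1083 kPa.

q_ult ≈ 1080 kPa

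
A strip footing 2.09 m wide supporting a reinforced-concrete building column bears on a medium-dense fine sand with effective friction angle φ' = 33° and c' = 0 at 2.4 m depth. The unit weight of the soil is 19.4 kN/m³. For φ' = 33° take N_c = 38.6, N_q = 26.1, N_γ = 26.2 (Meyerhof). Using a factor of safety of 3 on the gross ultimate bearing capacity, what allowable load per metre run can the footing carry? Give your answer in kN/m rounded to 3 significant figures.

≈ 1220 kN/m

Overburden at base level: q = 19.4 × 2.4 = 46.56 kPa.
Surcharge term q·N_q = 46.56 × 26.1 = 1215.2 kPa; self-weight term 0.5·γ·B·N_γ = 0.5 × 19.4 × 2.09 × 26.2 = 531.15 kPa.
q_ult = 1215.2 + 531.15 = 1746.4 kPa.
Gross allowable pressure q_all = 1746.4 / 3 = 582.12 kPa.
Allowable wall load = q_all × B = 582.12 × 2.09 = 1216.6 kN per metre run.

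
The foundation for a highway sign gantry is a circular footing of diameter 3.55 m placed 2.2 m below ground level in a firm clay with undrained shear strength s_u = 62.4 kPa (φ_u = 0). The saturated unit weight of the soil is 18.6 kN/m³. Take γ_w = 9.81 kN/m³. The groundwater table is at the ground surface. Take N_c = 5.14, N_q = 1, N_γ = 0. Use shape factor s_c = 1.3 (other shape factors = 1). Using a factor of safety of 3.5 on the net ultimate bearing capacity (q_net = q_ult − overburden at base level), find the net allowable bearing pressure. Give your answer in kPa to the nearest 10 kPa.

With the water table at the surface the whole profile is submerged: γ' = 18.6 − 9.81 = 8.79 kN/m³, so q = γ'·D_f = 19.338 kPa.
q_ult = c·N_c·s_c + q·N_q
     = 62.4 × 5.14 × 1.3 + 19.338 × 1
     = 416.96 + 19.338 = 436.29 kPa.
q_net = 436.29 − 19.338 = 416.96 kPa.
q_all(net) = 416.96 / 3.5 = 119.13 kPa.

q_all(net) ≈ 120 kPa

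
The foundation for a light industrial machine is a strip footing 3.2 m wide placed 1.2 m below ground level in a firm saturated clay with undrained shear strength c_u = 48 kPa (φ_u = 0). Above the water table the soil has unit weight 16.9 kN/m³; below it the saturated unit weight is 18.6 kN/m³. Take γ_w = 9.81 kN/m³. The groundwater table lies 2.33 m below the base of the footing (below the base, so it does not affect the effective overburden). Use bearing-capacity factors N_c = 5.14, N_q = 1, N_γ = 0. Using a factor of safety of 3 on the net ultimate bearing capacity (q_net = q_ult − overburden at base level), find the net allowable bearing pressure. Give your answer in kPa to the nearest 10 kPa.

Overburden at base level: q = 16.9 × 1.2 = 20.28 kPa.
Cohesion term c·N_c = 48 × 5.14 = 246.72 kPa; surcharge term q·N_q = 20.28 × 1 = 20.28 kPa.
q_ult = 246.72 + 20.28 = 267 kPa.
q_net = 267 − 20.28 = 246.72 kPa.
q_all(net) = 246.72 / 3 = 82.24 kPa.

q_all(net) ≈ 80 kPa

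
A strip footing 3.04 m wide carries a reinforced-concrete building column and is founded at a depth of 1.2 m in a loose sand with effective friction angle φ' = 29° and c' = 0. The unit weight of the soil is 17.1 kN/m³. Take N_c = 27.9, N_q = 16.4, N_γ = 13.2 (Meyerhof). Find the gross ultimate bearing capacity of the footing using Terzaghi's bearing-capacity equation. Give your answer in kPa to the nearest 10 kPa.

q_ult ≈ 680 kPa

Overburden at base level: q = 17.1 × 1.2 = 20.52 kPa.
Surcharge term q·N_q = 20.52 × 16.4 = 336.53 kPa; self-weight term 0.5·γ·B·N_γ = 0.5 × 17.1 × 3.04 × 13.2 = 343.09 kPa.
q_ult = 336.53 + 343.09 = 679.62 kPa.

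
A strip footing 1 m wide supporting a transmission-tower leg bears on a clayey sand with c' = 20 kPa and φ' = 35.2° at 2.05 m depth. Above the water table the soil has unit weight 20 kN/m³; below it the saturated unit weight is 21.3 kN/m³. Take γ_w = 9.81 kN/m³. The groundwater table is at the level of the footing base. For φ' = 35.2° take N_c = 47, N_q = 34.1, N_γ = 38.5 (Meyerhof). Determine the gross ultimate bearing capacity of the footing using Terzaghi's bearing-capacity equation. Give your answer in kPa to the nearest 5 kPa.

Effective surcharge at the founding depth q = γ·D_f = 20 × 2.05 = 41 kPa.
The water table coincides with the base, so in the self-weight term γ → γ' = 11.49 kN/m³.
q_ult = c·N_c + q·N_q + 0.5·γ·B·N_γ
     = 20 × 47 + 41 × 34.1 + 0.5 × 11.49 × 1 × 38.5
     = 940 + 1398.1 + 221.18 = 2559.3 kPa.

q_ult ≈ 2560 kPa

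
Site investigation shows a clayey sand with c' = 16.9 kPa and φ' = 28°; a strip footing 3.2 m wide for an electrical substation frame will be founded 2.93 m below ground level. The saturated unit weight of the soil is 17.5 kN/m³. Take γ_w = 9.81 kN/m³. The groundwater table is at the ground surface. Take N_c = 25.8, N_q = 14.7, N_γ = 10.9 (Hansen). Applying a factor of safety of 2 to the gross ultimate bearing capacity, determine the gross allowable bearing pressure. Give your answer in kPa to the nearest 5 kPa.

q_all ≈ 450 kPa

With the water table at the surface the whole profile is submerged: γ' = 17.5 − 9.81 = 7.69 kN/m³, so q = γ'·D_f = 22.532 kPa; the same γ' applies in the ½γBN_γ term.
q_ult = c·N_c + q·N_q + 0.5·γ·B·N_γ
     = 16.9 × 25.8 + 22.532 × 14.7 + 0.5 × 7.69 × 3.2 × 10.9
     = 436.02 + 331.22 + 134.11 = 901.35 kPa.
q_all = q_ult / FS = 901.35 / 2 = 450.67 kPa.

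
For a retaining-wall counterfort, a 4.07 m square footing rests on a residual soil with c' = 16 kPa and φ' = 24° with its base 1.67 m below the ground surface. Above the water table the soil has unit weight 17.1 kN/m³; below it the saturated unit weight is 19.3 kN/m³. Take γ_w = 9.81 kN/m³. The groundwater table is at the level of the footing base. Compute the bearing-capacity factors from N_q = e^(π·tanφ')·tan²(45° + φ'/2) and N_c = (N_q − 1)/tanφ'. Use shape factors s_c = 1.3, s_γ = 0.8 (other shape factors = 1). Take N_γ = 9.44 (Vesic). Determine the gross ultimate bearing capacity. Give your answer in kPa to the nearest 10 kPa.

tan24° = 0.4452, so N_q = e^(π×0.4452)·tan²(57°) = 4.05 × 2.371 = 9.6.
N_c = (9.6 − 1)/tan24° = 19.32.
Effective surcharge at the founding depth q = γ·D_f = 17.1 × 1.67 = 28.557 kPa.
The water table coincides with the base, so in the self-weight term γ → γ' = 9.49 kN/m³.
q_ult = c·N_c·s_c + q·N_q + 0.5·γ·B·N_γ·s_γ
     = 16 × 19.324 × 1.3 + 28.557 × 9.6034 + 0.5 × 9.49 × 4.07 × 9.44 × 0.8
     = 401.93 + 274.24 + 145.85 = 822.02 kPa.

q_ult ≈ 820 kPa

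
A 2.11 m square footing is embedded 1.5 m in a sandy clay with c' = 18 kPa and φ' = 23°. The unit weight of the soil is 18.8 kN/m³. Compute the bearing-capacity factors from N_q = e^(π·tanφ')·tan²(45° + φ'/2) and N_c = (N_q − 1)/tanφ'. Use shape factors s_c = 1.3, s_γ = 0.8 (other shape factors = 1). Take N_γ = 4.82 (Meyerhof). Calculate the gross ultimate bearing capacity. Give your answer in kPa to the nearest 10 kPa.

tan23° = 0.4245, so N_q = e^(π×0.4245)·tan²(56.5°) = 3.794 × 2.283 = 8.66.
N_c = (8.66 − 1)/tan23° = 18.05.
Effective surcharge at the founding depth q = γ·D_f = 18.8 × 1.5 = 28.2 kPa.
q_ult = c·N_c·s_c + q·N_q + 0.5·γ·B·N_γ·s_γ
     = 18 × 18.049 × 1.3 + 28.2 × 8.6612 + 0.5 × 18.8 × 2.11 × 4.82 × 0.8
     = 422.34 + 244.25 + 76.48 = 743.06 kPa.

q_ult ≈ 740 kPa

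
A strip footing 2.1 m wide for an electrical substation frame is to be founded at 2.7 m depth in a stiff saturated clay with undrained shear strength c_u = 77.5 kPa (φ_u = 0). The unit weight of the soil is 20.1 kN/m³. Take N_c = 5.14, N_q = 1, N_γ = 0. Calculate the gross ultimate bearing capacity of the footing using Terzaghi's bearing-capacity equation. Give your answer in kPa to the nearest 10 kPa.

q_ult ≈ 450 kPa

q = γ·D_f = 20.1 × 2.7 = 54.27 kPa.
c·N_c = 77.5 × 5.14 = 398.35 kPa
q·N_q = 54.27 × 1 = 54.27 kPa
q_ult = 398.35 + 54.27 = 452.62 kPa.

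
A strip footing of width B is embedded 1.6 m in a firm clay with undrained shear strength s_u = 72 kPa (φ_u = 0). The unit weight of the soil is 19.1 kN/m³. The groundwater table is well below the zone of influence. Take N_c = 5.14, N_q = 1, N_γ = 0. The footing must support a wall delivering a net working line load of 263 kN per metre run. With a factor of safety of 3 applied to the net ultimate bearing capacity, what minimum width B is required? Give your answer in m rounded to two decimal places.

B = 2.13 m

q = γ·D_f = 19.1 × 1.6 = 30.56 kPa.
c·N_c = 72 × 5.14 = 370.08 kPa
q·N_q = 30.56 × 1 = 30.56 kPa
q_ult = 370.08 + 30.56 = 400.64 kPa.
For φ = 0 the ½γBN_γ term vanishes, so q_ult is independent of B. q_net = 400.64 − 30.56 = 370.08 kPa; q_all(net) = 370.08/3 = 123.36 kPa.
Required width B = w / q_all(net) = 263 / 123.36 = 2.132 m.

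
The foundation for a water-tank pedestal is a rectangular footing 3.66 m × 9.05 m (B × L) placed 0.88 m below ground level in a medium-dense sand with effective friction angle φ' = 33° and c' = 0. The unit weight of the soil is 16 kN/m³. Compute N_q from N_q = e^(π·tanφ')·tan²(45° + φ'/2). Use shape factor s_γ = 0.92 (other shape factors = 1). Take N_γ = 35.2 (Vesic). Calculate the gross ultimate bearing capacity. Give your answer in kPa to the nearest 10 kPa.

q_ult ≈ 1320 kPa

tan33° = 0.6494, so N_q = e^(π×0.6494)·tan²(61.5°) = 7.692 × 3.392 = 26.09.
Effective surcharge at the founding depth q = γ·D_f = 16 × 0.88 = 14.08 kPa.
q_ult = q·N_q + 0.5·γ·B·N_γ·s_γ
     = 14.08 × 26.092 + 0.5 × 16 × 3.66 × 35.2 × 0.92
     = 367.38 + 948.2 = 1315.6 kPa.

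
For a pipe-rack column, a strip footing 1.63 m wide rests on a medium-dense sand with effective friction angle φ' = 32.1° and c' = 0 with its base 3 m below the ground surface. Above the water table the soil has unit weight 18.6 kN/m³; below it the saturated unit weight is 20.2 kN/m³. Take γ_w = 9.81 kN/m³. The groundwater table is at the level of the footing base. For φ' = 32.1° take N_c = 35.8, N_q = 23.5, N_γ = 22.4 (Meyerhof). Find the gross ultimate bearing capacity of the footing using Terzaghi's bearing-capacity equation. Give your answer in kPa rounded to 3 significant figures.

q_ult ≈ 1500 kPa

Overburden at base level: q = 18.6 × 3 = 55.8 kPa.
Below the base the soil is submerged, so the ½γBN_γ term uses γ' = 20.2 − 9.81 = 10.39 kN/m³.
Surcharge term q·N_q = 55.8 × 23.5 = 1311.3 kPa; self-weight term 0.5·γ·B·N_γ = 0.5 × 10.39 × 1.63 × 22.4 = 189.68 kPa.
q_ult = 1311.3 + 189.68 = 1501 kPa.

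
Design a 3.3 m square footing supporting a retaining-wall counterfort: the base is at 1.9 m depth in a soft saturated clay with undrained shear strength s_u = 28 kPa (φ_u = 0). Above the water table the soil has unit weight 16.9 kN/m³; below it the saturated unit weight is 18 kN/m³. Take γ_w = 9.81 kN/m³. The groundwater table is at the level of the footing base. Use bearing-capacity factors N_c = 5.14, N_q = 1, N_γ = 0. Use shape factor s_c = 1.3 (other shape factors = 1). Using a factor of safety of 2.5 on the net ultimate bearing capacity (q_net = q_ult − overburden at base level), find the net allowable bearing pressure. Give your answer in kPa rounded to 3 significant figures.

q_all(net) ≈ 74.8 kPa

Overburden at base level: q = 16.9 × 1.9 = 32.11 kPa.
Cohesion term c·N_c·s_c = 28 × 5.14 × 1.3 = 187.1 kPa; surcharge term q·N_q = 32.11 × 1 = 32.11 kPa.
q_ult = 187.1 + 32.11 = 219.21 kPa.
q_net = 219.21 − 32.11 = 187.1 kPa.
q_all(net) = 187.1 / 2.5 = 74.838 kPa.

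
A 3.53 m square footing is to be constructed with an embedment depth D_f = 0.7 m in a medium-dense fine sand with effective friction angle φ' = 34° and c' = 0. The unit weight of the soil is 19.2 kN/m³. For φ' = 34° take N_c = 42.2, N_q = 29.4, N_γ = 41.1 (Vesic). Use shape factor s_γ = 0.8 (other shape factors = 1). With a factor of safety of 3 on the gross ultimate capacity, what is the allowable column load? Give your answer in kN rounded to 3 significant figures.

P_all ≈ 6270 kN

q = γ·D_f = 19.2 × 0.7 = 13.44 kPa.
q·N_q = 13.44 × 29.4 = 395.14 kPa
0.5·γ·B·N_γ·s_γ = 0.5 × 19.2 × 3.53 × 41.1 × 0.8 = 1114.2 kPa
q_ult = 395.14 + 1114.2 = 1509.4 kPa.
Gross allowable pressure q_all = 1509.4 / 3 = 503.12 kPa.
Footing area = 12.4609 m², so allowable column load = 503.12 × 12.4609 = 6269.4 kN.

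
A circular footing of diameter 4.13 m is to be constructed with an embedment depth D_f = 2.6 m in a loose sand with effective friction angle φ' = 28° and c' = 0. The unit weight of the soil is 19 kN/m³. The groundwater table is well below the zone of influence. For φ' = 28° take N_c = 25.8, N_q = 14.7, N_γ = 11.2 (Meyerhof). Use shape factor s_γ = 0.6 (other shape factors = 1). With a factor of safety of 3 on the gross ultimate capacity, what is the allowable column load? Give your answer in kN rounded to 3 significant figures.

q = γ·D_f = 19 × 2.6 = 49.4 kPa.
q·N_q = 49.4 × 14.7 = 726.18 kPa
0.5·γ·B·N_γ·s_γ = 0.5 × 19 × 4.13 × 11.2 × 0.6 = 263.66 kPa
q_ult = 726.18 + 263.66 = 989.84 kPa.
Gross allowable pressure q_all = 989.84 / 3 = 329.95 kPa.
Footing area = 13.3965 m², so allowable column load = 329.95 × 13.3965 = 4420.1 kN.

P_all ≈ 4420 kN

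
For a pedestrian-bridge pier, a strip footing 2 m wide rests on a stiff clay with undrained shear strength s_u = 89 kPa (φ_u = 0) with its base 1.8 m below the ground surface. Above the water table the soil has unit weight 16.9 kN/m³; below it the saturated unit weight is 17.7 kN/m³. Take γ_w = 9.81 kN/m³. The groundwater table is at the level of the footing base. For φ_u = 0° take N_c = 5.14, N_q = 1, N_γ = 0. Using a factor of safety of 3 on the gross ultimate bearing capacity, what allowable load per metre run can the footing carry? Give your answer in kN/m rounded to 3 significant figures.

q = γ·D_f = 16.9 × 1.8 = 30.42 kPa.
c·N_c = 89 × 5.14 = 457.46 kPa
q·N_q = 30.42 × 1 = 30.42 kPa
q_ult = 457.46 + 30.42 = 487.88 kPa.
Gross allowable pressure q_all = 487.88 / 3 = 162.63 kPa.
Allowable wall load = q_all × B = 162.63 × 2 = 325.25 kN per metre run.

≈ 325 kN/m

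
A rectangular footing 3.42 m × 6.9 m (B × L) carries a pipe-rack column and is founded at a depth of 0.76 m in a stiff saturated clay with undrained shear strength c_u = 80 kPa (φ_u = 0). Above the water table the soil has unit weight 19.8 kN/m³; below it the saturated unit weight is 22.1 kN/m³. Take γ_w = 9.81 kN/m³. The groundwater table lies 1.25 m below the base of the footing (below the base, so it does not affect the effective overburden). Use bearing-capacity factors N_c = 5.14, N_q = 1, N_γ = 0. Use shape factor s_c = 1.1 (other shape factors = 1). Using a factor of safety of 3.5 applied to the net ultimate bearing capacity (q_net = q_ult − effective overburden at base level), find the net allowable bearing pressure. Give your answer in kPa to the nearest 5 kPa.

Effective surcharge at the founding depth q = γ·D_f = 19.8 × 0.76 = 15.048 kPa.
q_ult = c·N_c·s_c + q·N_q
     = 80 × 5.14 × 1.1 + 15.048 × 1
     = 452.32 + 15.048 = 467.37 kPa.
Net ultimate: q_net = 467.37 − 15.048 = 452.32 kPa.
q_all(net) = 452.32 / 3.5 = 129.23 kPa.

q_all(net) ≈ 130 kPa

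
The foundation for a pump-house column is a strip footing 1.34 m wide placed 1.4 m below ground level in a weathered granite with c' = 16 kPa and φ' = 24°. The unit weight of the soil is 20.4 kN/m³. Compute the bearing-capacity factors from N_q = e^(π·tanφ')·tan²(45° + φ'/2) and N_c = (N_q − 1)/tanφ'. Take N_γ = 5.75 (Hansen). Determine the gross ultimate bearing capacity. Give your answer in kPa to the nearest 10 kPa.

tan24° = 0.4452, so N_q = e^(π×0.4452)·tan²(57°) = 4.05 × 2.371 = 9.6.
N_c = (9.6 − 1)/tan24° = 19.32.
Overburden at base level: q = 20.4 × 1.4 = 28.56 kPa.
Cohesion term c·N_c = 16 × 19.324 = 309.18 kPa; surcharge term q·N_q = 28.56 × 9.6034 = 274.27 kPa; self-weight term 0.5·γ·B·N_γ = 0.5 × 20.4 × 1.34 × 5.75 = 78.591 kPa.
q_ult = 309.18 + 274.27 + 78.591 = 662.04 kPa.

q_ult ≈ 660 kPa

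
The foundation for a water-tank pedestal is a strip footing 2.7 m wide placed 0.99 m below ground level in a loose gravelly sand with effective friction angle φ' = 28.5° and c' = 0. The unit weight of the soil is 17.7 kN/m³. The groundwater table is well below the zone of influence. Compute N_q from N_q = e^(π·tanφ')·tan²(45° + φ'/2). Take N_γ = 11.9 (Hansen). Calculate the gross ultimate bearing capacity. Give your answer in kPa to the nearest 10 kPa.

tan28.5° = 0.543, so N_q = e^(π×0.543)·tan²(59.25°) = 5.505 × 2.825 = 15.55.
Overburden at base level: q = 17.7 × 0.99 = 17.523 kPa.
Surcharge term q·N_q = 17.523 × 15.554 = 272.56 kPa; self-weight term 0.5·γ·B·N_γ = 0.5 × 17.7 × 2.7 × 11.9 = 284.35 kPa.
q_ult = 272.56 + 284.35 = 556.91 kPa.

q_ult ≈ 560 kPa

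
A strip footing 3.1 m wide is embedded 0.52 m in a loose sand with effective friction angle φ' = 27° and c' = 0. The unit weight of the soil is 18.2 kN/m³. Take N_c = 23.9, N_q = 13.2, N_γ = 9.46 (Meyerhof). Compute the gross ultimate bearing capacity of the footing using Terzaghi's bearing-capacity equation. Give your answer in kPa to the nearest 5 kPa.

q_ult ≈ 390 kPa

Effective surcharge at the founding depth q = γ·D_f = 18.2 × 0.52 = 9.464 kPa.
q_ult = q·N_q + 0.5·γ·B·N_γ
     = 9.464 × 13.2 + 0.5 × 18.2 × 3.1 × 9.46
     = 124.92 + 266.87 = 391.79 kPa.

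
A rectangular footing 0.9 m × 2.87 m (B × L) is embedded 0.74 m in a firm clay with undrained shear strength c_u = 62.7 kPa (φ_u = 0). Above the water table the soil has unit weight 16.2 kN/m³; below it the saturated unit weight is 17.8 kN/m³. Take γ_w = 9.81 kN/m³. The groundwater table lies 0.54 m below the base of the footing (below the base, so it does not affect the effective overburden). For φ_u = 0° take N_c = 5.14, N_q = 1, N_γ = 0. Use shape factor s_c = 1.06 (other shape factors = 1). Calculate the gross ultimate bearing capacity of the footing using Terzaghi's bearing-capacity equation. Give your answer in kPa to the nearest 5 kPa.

q_ult ≈ 355 kPa

Effective surcharge at the founding depth q = γ·D_f = 16.2 × 0.74 = 11.988 kPa.
q_ult = c·N_c·s_c + q·N_q
     = 62.7 × 5.14 × 1.06 + 11.988 × 1
     = 341.61 + 11.988 = 353.6 kPa.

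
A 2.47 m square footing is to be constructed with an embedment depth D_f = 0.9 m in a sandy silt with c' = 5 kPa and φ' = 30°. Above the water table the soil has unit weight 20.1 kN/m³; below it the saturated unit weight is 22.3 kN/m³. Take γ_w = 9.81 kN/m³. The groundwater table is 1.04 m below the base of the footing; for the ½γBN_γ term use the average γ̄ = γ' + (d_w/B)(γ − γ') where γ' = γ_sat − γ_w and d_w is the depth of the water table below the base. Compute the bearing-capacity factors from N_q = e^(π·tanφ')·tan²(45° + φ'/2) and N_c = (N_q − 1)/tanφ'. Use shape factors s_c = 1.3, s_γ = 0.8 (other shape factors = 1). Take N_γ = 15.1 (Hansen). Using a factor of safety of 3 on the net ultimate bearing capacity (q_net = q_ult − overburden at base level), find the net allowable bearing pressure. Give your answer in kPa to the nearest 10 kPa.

q_all(net) ≈ 250 kPa

N_q = e^(π·tan30°)·tan²(60°) = 18.4; N_c = (N_q − 1)/tanφ' = 30.14.
q = γ·D_f = 20.1 × 0.9 = 18.09 kPa.
γ' = 12.49 kN/m³; averaging over the depth B below the base, γ̄ = γ' + (d_w/B)(γ − γ') = 15.694 kN/m³.
c·N_c·s_c = 5 × 30.14 × 1.3 = 195.91 kPa
q·N_q = 18.09 × 18.401 = 332.88 kPa
0.5·γ·B·N_γ·s_γ = 0.5 × 15.694 × 2.47 × 15.1 × 0.8 = 234.14 kPa
q_ult = 195.91 + 332.88 + 234.14 = 762.92 kPa.
q_net = 762.92 − 18.09 = 744.83 kPa.
q_all(net) = 744.83 / 3 = 248.28 kPa.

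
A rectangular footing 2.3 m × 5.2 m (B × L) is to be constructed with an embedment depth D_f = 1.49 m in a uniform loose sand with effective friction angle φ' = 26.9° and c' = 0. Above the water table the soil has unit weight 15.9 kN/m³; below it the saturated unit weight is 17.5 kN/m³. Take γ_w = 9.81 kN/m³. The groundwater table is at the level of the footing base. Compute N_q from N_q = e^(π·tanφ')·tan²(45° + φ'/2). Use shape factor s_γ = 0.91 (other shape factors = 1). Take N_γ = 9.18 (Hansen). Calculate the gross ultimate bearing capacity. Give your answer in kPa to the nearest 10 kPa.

q_ult ≈ 380 kPa

tan26.9° = 0.5073, so N_q = e^(π×0.5073)·tan²(58.45°) = 4.923 × 2.653 = 13.06.
Effective surcharge at the founding depth q = γ·D_f = 15.9 × 1.49 = 23.691 kPa.
The water table coincides with the base, so in the self-weight term γ → γ' = 7.69 kN/m³.
q_ult = q·N_q + 0.5·γ·B·N_γ·s_γ
     = 23.691 × 13.057 + 0.5 × 7.69 × 2.3 × 9.18 × 0.91
     = 309.34 + 73.877 = 383.21 kPa.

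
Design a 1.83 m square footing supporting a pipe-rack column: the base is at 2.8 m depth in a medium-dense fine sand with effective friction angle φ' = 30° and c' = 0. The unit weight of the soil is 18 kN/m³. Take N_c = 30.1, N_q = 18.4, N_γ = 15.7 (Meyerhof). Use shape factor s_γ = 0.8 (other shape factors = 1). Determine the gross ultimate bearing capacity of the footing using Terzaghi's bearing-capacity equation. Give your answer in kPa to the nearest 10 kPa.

Overburden at base level: q = 18 × 2.8 = 50.4 kPa.
Surcharge term q·N_q = 50.4 × 18.4 = 927.36 kPa; self-weight term 0.5·γ·B·N_γ·s_γ = 0.5 × 18 × 1.83 × 15.7 × 0.8 = 206.86 kPa.
q_ult = 927.36 + 206.86 = 1134.2 kPa.

q_ult ≈ 1130 kPa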